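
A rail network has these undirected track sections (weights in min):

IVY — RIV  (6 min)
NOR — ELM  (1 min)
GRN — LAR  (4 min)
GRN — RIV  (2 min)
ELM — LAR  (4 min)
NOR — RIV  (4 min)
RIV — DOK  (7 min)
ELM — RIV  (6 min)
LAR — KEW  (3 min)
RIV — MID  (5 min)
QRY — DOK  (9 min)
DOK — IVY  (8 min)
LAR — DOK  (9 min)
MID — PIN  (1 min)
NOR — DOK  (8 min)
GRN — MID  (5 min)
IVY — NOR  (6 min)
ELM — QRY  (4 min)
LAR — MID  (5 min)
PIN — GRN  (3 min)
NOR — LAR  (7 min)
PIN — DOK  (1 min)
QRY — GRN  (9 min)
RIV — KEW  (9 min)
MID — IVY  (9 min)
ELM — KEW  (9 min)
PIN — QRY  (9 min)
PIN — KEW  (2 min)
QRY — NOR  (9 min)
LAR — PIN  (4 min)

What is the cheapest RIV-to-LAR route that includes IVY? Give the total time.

Shortest RIV→IVY: RIV–IVY = 6
Best IVY to LAR: IVY–NOR–ELM–LAR costing 11
Total via IVY: 6 + 11 = 17 min.

17 min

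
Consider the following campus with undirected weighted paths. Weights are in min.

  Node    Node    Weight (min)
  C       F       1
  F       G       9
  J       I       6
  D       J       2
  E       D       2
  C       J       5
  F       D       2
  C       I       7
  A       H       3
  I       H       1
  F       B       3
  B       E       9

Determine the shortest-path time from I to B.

11 min

Settle nodes by increasing distance from I:
I: 0
H: 1  (via I)
A: 4  (via H)
J: 6  (via I)
C: 7  (via I)
D: 8  (via J)
F: 8  (via C)
E: 10  (via D)
B: 11  (via F)
Shortest route: I → C → F → B = 11 min.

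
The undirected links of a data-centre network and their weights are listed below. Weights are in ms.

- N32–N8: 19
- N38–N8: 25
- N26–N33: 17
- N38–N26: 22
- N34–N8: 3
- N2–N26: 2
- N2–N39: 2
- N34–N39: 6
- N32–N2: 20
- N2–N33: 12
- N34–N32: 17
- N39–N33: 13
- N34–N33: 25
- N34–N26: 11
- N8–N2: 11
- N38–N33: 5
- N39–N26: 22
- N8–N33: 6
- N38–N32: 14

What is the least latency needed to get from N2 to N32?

20 ms

Enumerating some paths:
N2 → N39 → N34 → N32: 2+6+17 = 25
N2 → N39 → N34 → N8 → N32: 2+6+3+19 = 30
N2 → N32: 20 = 20
The minimum is 20 ms via N2 → N32.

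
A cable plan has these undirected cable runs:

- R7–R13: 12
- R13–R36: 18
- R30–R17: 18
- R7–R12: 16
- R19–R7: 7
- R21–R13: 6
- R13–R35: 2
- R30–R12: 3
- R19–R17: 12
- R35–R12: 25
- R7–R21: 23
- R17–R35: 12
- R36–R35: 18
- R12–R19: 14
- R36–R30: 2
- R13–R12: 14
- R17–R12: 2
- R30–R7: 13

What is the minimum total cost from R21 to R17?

Enumerating some paths:
R21 - R13 - R36 - R30 - R12 - R17: 6+18+2+3+2 = 31
R21 - R13 - R35 - R36 - R30 - R12 - R17: 6+2+18+2+3+2 = 33
R21 - R13 - R35 - R17: 6+2+12 = 20
R21 - R13 - R12 - R17: 6+14+2 = 22
The minimum is 20 via R21 - R13 - R35 - R17.

20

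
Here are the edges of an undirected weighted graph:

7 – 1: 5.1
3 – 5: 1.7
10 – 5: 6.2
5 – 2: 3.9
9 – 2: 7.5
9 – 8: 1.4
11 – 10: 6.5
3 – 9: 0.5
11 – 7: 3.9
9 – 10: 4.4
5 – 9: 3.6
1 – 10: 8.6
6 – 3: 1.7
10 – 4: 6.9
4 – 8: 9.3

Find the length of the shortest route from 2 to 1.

Enumerating some paths:
2–9–10–1: 7.5+4.4+8.6 = 20.5
2–5–9–10–1: 3.9+3.6+4.4+8.6 = 20.5
2–5–10–1: 3.9+6.2+8.6 = 18.7
2–5–3–9–10–1: 3.9+1.7+0.5+4.4+8.6 = 19.1
Cheapest is 2–5–10–1 at 18.7.

18.7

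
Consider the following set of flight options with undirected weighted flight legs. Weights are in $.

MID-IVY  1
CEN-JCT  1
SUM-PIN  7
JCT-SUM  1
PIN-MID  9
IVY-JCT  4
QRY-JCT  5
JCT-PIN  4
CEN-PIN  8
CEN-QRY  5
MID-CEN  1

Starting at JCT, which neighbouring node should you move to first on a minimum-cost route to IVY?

Enumerating some paths:
JCT - IVY: 4 = 4
JCT - CEN - MID - IVY: 1+1+1 = 3
Cheapest is JCT - CEN - MID - IVY at $3.
So from JCT the first move is to CEN.

CEN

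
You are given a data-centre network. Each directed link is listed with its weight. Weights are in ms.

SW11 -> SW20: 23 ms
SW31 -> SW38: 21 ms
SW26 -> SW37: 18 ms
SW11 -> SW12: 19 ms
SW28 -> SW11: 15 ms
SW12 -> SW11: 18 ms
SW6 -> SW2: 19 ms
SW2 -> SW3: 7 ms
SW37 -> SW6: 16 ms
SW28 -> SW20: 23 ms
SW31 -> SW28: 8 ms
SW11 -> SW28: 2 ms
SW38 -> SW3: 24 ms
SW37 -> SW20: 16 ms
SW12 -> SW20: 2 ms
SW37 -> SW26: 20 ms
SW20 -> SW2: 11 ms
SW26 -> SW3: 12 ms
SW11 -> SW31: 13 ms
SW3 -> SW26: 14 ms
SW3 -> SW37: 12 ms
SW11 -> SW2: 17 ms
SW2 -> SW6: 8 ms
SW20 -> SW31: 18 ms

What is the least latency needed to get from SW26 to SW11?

75 ms

Compare a few routes:
SW26 - SW3 - SW37 - SW20 - SW31 - SW28 - SW11: 12+12+16+18+8+15 = 81
SW26 - SW37 - SW20 - SW31 - SW28 - SW11: 18+16+18+8+15 = 75
Cheapest is SW26 - SW37 - SW20 - SW31 - SW28 - SW11 at 75 ms.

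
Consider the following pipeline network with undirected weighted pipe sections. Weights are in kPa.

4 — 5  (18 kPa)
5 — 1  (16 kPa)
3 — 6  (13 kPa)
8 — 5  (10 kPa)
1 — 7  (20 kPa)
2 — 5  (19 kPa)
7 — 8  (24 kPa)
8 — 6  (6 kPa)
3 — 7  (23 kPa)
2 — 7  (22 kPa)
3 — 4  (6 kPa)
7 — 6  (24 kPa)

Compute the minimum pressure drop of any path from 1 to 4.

34 kPa

Compare a few routes:
1–5–4: 16+18 = 34
1–5–8–6–3–4: 16+10+6+13+6 = 51
1–7–3–4: 20+23+6 = 49
The minimum is 34 kPa via 1–5–4.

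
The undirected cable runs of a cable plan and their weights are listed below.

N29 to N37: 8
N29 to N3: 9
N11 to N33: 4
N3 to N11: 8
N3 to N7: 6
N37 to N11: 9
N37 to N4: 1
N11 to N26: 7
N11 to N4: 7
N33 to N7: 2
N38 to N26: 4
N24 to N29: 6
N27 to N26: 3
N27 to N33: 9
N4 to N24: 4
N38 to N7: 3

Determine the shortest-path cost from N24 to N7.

17

Candidate routes:
N24 → N4 → N11 → N33 → N7: 4+7+4+2 = 17
N24 → N4 → N37 → N11 → N33 → N7: 4+1+9+4+2 = 20
The minimum is 17 via N24 → N4 → N11 → N33 → N7.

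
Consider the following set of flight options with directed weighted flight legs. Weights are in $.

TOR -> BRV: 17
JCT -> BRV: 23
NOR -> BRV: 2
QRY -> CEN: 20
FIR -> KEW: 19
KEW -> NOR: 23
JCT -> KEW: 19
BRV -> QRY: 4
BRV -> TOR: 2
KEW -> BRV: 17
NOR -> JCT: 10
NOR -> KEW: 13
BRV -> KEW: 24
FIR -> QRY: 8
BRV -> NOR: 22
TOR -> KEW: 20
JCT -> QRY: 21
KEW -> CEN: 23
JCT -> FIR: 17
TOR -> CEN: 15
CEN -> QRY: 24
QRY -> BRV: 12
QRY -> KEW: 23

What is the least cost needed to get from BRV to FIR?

$49

Running Dijkstra from BRV:
BRV: 0
TOR: 2  (via BRV)
QRY: 4  (via BRV)
CEN: 17  (via TOR)
NOR: 22  (via BRV)
KEW: 22  (via TOR)
JCT: 32  (via NOR)
FIR: 49  (via JCT)
Shortest route: BRV → NOR → JCT → FIR = $49.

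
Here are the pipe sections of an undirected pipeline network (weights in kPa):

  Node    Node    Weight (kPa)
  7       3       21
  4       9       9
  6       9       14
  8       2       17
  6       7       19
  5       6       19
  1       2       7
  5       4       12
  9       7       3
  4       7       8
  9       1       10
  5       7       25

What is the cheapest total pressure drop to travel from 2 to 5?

Running Dijkstra from 2:
2: 0
1: 7  (via 2)
8: 17  (via 2)
9: 17  (via 1)
7: 20  (via 9)
4: 26  (via 9)
6: 31  (via 9)
5: 38  (via 4)
Shortest route: 2 → 1 → 9 → 4 → 5 = 38 kPa.

38 kPa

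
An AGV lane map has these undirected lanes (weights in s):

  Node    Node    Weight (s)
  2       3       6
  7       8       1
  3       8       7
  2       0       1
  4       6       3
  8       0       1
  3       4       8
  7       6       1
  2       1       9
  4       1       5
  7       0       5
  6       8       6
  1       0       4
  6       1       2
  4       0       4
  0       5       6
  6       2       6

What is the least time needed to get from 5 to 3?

13 s

Enumerating some paths:
5 → 0 → 4 → 3: 6+4+8 = 18
5 → 0 → 2 → 3: 6+1+6 = 13
5 → 0 → 8 → 3: 6+1+7 = 14
Cheapest is 5 → 0 → 2 → 3 at 13 s.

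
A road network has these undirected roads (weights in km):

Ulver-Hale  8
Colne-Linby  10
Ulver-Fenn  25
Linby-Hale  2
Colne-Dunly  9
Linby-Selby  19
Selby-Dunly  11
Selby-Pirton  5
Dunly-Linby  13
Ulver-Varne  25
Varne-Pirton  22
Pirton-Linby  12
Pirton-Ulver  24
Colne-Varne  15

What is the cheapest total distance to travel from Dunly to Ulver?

Candidate routes:
Dunly - Selby - Pirton - Linby - Hale - Ulver: 11+5+12+2+8 = 38
Dunly - Linby - Hale - Ulver: 13+2+8 = 23
Dunly - Colne - Linby - Hale - Ulver: 9+10+2+8 = 29
Cheapest is Dunly - Linby - Hale - Ulver at 23 km.

23 km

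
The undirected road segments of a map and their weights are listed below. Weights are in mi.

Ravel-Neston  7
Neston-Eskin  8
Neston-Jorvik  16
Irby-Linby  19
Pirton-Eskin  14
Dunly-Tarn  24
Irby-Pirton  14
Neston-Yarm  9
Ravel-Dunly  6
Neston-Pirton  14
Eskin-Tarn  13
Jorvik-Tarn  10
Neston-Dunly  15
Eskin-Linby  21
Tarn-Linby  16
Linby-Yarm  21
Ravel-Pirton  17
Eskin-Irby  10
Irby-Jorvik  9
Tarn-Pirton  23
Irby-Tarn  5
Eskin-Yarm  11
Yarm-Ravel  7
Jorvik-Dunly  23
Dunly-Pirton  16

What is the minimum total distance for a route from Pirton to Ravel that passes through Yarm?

Best Pirton to Yarm: Pirton → Neston → Yarm costing 23
Shortest Yarm→Ravel: Yarm → Ravel = 7
Total via Yarm: 23 + 7 = 30 mi.

30 mi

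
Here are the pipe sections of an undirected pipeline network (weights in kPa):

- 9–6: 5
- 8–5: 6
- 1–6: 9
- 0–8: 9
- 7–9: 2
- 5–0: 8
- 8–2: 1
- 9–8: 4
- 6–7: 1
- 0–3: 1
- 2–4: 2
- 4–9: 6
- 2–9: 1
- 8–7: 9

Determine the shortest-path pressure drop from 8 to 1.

14 kPa

Settle nodes by increasing distance from 8:
8: 0
2: 1  (via 8)
9: 2  (via 2)
4: 3  (via 2)
7: 4  (via 9)
6: 5  (via 7)
5: 6  (via 8)
0: 9  (via 8)
3: 10  (via 0)
1: 14  (via 6)
Shortest route: 8 → 2 → 9 → 7 → 6 → 1 = 14 kPa.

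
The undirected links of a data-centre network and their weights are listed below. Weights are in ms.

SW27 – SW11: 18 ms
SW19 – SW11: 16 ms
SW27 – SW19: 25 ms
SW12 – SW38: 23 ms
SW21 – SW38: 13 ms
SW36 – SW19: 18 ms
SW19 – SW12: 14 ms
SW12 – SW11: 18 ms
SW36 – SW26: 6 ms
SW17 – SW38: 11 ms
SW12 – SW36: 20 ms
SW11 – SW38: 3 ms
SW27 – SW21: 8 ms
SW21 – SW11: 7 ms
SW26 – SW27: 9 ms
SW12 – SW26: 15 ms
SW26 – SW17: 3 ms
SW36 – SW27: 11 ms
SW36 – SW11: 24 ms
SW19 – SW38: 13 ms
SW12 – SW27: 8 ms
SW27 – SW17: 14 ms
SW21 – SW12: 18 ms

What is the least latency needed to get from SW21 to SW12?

16 ms

Shortest distances from SW21:
SW21: 0
SW11: 7  (via SW21)
SW27: 8  (via SW21)
SW38: 10  (via SW11)
SW12: 16  (via SW27)
Shortest route: SW21 → SW27 → SW12 = 16 ms.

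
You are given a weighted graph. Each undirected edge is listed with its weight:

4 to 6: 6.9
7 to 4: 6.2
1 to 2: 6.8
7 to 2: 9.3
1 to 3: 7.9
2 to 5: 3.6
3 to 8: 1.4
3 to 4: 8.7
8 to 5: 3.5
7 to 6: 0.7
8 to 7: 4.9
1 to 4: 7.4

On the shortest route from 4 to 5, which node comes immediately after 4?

3

Enumerating some paths:
4 - 7 - 8 - 5: 6.2+4.9+3.5 = 14.6
4 - 3 - 8 - 5: 8.7+1.4+3.5 = 13.6
The minimum is 13.6 via 4 - 3 - 8 - 5.
So from 4 the first move is to 3.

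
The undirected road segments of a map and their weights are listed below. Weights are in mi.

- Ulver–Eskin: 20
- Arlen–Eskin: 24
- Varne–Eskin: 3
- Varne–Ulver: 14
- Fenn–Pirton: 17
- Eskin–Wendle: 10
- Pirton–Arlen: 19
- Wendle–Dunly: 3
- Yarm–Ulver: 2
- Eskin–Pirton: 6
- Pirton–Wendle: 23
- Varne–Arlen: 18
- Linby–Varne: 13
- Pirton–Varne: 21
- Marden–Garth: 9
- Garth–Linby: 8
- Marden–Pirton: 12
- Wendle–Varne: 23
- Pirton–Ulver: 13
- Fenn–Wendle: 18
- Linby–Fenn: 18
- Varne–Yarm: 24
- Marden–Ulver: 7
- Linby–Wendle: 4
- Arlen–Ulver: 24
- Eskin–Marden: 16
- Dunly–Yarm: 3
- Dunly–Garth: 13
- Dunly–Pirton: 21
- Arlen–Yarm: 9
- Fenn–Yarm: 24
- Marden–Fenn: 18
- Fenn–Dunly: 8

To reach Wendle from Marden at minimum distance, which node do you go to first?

Ulver

Enumerating some paths:
Marden → Eskin → Wendle: 16+10 = 26
Marden → Ulver → Yarm → Dunly → Wendle: 7+2+3+3 = 15
Marden → Garth → Linby → Wendle: 9+8+4 = 21
Marden → Garth → Dunly → Wendle: 9+13+3 = 25
The minimum is 15 mi via Marden → Ulver → Yarm → Dunly → Wendle.
So from Marden the first move is to Ulver.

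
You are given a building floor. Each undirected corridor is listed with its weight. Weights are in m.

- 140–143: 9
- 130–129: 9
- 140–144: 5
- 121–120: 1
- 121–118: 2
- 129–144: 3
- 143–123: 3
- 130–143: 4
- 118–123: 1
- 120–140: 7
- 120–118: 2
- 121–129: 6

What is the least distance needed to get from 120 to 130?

Running Dijkstra from 120:
120: 0
121: 1  (via 120)
118: 2  (via 120)
123: 3  (via 118)
143: 6  (via 123)
140: 7  (via 120)
129: 7  (via 121)
130: 10  (via 143)
Shortest route: 120 → 118 → 123 → 143 → 130 = 10 m.

10 m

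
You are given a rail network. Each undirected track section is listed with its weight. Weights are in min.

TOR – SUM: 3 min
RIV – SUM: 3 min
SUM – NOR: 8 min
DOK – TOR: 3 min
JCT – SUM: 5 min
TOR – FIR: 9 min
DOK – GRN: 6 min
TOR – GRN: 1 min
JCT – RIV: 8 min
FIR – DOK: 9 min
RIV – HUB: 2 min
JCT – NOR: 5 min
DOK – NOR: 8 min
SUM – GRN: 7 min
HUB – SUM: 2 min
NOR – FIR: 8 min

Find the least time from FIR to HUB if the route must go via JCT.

20 min

Shortest FIR→JCT: FIR → NOR → JCT = 13
Best JCT to HUB: JCT → SUM → HUB costing 7
Total via JCT: 13 + 7 = 20 min.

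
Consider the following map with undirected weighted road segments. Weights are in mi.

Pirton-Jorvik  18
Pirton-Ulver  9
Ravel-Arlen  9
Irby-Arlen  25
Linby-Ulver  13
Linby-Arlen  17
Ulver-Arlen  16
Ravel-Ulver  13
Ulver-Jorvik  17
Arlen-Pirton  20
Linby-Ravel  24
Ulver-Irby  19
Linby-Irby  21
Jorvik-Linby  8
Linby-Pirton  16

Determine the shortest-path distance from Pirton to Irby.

28 mi

Enumerating some paths:
Pirton–Ulver–Irby: 9+19 = 28
Pirton–Ulver–Linby–Irby: 9+13+21 = 43
Pirton–Linby–Irby: 16+21 = 37
The minimum is 28 mi via Pirton–Ulver–Irby.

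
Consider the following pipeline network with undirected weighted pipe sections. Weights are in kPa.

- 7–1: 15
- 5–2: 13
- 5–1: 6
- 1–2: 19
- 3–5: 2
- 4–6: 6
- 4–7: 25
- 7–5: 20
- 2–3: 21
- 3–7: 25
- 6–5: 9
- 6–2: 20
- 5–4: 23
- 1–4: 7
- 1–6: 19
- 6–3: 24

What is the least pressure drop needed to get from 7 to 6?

28 kPa

Candidate routes:
7–1–5–6: 15+6+9 = 30
7–4–6: 25+6 = 31
7–1–4–6: 15+7+6 = 28
7–5–6: 20+9 = 29
The minimum is 28 kPa via 7–1–4–6.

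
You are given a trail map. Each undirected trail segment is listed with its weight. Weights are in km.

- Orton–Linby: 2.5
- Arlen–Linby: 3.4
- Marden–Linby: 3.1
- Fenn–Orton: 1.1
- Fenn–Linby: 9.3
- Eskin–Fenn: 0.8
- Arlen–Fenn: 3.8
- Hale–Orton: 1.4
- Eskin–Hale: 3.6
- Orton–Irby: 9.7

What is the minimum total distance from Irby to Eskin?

Running Dijkstra from Irby:
Irby: 0
Orton: 9.7  (via Irby)
Fenn: 10.8  (via Orton)
Hale: 11.1  (via Orton)
Eskin: 11.6  (via Fenn)
Shortest route: Irby → Orton → Fenn → Eskin = 11.6 km.

11.6 km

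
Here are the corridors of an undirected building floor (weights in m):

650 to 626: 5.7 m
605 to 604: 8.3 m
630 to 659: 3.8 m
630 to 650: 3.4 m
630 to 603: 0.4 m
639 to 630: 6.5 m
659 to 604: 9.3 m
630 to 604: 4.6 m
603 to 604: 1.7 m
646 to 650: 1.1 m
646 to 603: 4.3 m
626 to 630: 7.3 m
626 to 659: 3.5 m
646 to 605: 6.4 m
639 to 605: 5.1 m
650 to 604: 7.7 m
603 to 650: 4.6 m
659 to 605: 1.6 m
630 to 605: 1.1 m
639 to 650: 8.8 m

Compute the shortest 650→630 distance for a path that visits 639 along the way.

15 m

Best 650 to 639: 650 → 639 costing 8.8
Shortest 639→630: 639 → 605 → 630 = 6.2
Total via 639: 8.8 + 6.2 = 15 m.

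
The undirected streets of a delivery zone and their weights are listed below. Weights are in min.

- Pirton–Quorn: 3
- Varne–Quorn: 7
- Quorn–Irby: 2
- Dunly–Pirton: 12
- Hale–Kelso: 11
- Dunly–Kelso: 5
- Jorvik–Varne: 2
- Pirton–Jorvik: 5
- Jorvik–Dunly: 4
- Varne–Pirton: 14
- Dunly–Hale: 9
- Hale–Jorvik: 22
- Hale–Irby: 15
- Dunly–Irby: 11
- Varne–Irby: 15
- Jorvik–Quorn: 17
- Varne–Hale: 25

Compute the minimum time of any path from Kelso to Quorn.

Compare a few routes:
Kelso → Dunly → Irby → Quorn: 5+11+2 = 18
Kelso → Dunly → Jorvik → Pirton → Quorn: 5+4+5+3 = 17
Kelso → Dunly → Jorvik → Varne → Quorn: 5+4+2+7 = 18
Cheapest is Kelso → Dunly → Jorvik → Pirton → Quorn at 17 min.

17 min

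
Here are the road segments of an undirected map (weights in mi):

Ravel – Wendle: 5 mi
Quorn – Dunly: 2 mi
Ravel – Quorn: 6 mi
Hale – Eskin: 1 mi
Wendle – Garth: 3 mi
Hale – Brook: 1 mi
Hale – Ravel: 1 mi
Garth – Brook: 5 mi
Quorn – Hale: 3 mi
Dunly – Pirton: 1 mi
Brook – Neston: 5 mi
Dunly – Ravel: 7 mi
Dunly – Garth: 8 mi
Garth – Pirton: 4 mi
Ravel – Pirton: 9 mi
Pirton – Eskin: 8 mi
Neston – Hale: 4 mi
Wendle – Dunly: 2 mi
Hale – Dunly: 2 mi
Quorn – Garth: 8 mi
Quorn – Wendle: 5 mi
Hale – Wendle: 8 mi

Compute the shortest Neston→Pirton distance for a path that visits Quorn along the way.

Best Neston to Quorn: Neston → Hale → Quorn costing 7
Shortest Quorn→Pirton: Quorn → Dunly → Pirton = 3
Total via Quorn: 7 + 3 = 10 mi.

10 mi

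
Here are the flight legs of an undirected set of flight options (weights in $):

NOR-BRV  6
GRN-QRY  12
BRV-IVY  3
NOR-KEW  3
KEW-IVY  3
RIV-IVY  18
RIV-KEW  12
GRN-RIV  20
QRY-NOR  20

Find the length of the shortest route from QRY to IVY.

Shortest distances from QRY:
QRY: 0
GRN: 12  (via QRY)
NOR: 20  (via QRY)
KEW: 23  (via NOR)
BRV: 26  (via NOR)
IVY: 26  (via KEW)
Shortest route: QRY–NOR–KEW–IVY = $26.

$26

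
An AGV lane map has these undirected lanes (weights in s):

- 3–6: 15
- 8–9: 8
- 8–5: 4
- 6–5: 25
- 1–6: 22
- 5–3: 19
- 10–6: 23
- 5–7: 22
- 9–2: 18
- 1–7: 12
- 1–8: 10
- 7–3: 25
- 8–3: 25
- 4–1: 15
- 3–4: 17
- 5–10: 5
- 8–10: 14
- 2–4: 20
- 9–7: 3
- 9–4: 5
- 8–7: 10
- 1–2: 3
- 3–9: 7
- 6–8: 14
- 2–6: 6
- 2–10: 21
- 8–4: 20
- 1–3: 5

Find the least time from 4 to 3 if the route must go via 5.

36 s

Best 4 to 5: 4 → 9 → 8 → 5 costing 17
Best 5 to 3: 5 → 3 costing 19
Total via 5: 17 + 19 = 36 s.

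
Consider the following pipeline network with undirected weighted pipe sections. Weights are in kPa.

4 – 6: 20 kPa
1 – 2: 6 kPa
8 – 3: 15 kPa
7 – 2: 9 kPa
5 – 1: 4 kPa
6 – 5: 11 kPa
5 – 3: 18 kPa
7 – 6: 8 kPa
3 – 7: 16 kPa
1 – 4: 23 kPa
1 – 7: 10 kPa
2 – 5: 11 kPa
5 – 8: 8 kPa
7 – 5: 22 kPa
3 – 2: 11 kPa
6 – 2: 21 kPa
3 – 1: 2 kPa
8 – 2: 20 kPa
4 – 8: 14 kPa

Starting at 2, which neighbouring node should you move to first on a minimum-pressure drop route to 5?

Compare a few routes:
2 → 1 → 5: 6+4 = 10
2 → 5: 11 = 11
Cheapest is 2 → 1 → 5 at 10 kPa.
So from 2 the first move is to 1.

1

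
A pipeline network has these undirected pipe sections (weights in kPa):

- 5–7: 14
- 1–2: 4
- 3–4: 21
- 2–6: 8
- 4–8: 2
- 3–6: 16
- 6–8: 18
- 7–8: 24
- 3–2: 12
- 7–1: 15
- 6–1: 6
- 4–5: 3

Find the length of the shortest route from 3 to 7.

31 kPa

Shortest distances from 3:
3: 0
2: 12  (via 3)
1: 16  (via 2)
6: 16  (via 3)
4: 21  (via 3)
8: 23  (via 4)
5: 24  (via 4)
7: 31  (via 1)
Shortest route: 3 → 2 → 1 → 7 = 31 kPa.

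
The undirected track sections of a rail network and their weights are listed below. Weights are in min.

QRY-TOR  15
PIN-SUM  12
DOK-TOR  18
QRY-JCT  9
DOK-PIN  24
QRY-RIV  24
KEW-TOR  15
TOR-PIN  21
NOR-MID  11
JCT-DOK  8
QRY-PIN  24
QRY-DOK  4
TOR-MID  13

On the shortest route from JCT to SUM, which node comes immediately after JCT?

Enumerating some paths:
JCT - DOK - QRY - PIN - SUM: 8+4+24+12 = 48
JCT - DOK - PIN - SUM: 8+24+12 = 44
JCT - QRY - DOK - PIN - SUM: 9+4+24+12 = 49
JCT - QRY - PIN - SUM: 9+24+12 = 45
Cheapest is JCT - DOK - PIN - SUM at 44 min.
So from JCT the first move is to DOK.

DOK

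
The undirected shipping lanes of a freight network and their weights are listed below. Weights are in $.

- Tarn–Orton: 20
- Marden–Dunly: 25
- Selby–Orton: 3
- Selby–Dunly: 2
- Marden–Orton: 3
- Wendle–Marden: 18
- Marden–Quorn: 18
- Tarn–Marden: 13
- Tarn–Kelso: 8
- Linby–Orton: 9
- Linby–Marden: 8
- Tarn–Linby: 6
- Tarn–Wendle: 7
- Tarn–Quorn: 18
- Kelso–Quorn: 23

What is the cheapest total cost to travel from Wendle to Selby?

Settle nodes by increasing distance from Wendle:
Wendle: 0
Tarn: 7  (via Wendle)
Linby: 13  (via Tarn)
Kelso: 15  (via Tarn)
Marden: 18  (via Wendle)
Orton: 21  (via Marden)
Selby: 24  (via Orton)
Shortest route: Wendle–Marden–Orton–Selby = $24.

$24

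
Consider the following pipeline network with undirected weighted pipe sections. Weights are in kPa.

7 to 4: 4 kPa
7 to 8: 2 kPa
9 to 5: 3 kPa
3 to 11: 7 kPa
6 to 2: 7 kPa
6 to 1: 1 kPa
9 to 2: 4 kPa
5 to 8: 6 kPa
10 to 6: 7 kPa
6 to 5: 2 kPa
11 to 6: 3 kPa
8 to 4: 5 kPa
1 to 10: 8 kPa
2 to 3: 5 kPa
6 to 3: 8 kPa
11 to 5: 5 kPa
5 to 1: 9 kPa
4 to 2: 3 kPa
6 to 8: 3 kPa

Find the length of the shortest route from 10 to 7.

Enumerating some paths:
10 - 1 - 6 - 8 - 7: 8+1+3+2 = 14
10 - 6 - 8 - 7: 7+3+2 = 12
10 - 6 - 5 - 8 - 7: 7+2+6+2 = 17
The minimum is 12 kPa via 10 - 6 - 8 - 7.

12 kPa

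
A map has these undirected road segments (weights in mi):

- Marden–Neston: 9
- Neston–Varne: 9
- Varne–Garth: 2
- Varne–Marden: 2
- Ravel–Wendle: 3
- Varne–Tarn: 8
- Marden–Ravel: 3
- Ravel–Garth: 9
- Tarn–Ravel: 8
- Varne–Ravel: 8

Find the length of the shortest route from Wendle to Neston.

Compare a few routes:
Wendle–Ravel–Marden–Neston: 3+3+9 = 15
Wendle–Ravel–Marden–Varne–Neston: 3+3+2+9 = 17
Cheapest is Wendle–Ravel–Marden–Neston at 15 mi.

15 mi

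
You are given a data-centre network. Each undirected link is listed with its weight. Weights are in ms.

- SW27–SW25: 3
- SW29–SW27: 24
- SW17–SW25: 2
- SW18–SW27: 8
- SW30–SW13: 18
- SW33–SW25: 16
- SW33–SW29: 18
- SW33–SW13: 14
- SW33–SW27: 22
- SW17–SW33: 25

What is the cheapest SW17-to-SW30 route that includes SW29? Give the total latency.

Shortest SW17→SW29: SW17–SW25–SW27–SW29 = 29
Best SW29 to SW30: SW29–SW33–SW13–SW30 costing 50
Total via SW29: 29 + 50 = 79 ms.

79 ms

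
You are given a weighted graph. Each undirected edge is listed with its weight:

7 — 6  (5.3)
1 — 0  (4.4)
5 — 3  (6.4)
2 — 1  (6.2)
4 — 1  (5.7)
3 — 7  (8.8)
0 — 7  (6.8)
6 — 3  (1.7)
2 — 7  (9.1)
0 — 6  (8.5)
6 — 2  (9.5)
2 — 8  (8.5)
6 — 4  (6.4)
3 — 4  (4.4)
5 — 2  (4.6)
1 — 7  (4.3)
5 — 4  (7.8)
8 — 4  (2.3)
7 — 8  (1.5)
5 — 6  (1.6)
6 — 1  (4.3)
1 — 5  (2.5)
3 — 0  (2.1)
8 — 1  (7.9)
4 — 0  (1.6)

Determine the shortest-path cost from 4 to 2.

10.8

Candidate routes:
4 → 0 → 3 → 6 → 5 → 2: 1.6+2.1+1.7+1.6+4.6 = 11.6
4 → 1 → 2: 5.7+6.2 = 11.9
4 → 8 → 2: 2.3+8.5 = 10.8
4 → 0 → 1 → 2: 1.6+4.4+6.2 = 12.2
Cheapest is 4 → 8 → 2 at 10.8.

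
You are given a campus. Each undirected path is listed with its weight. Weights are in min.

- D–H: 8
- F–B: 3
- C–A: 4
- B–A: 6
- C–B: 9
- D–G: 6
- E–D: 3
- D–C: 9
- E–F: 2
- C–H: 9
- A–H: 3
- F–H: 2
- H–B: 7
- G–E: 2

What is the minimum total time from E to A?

Compare a few routes:
E → F → H → A: 2+2+3 = 7
E → F → B → A: 2+3+6 = 11
The minimum is 7 min via E → F → H → A.

7 min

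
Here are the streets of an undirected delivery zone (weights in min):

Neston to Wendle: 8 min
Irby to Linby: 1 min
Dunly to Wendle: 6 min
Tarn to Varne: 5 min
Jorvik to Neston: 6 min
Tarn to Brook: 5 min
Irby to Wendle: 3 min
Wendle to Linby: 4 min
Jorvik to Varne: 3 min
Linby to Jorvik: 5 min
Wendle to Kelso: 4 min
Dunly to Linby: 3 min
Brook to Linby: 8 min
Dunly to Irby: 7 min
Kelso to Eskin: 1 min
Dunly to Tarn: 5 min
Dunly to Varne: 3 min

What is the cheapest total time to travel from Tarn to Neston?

14 min

Running Dijkstra from Tarn:
Tarn: 0
Dunly: 5  (via Tarn)
Brook: 5  (via Tarn)
Varne: 5  (via Tarn)
Linby: 8  (via Dunly)
Jorvik: 8  (via Varne)
Irby: 9  (via Linby)
Wendle: 11  (via Dunly)
Neston: 14  (via Jorvik)
Shortest route: Tarn–Varne–Jorvik–Neston = 14 min.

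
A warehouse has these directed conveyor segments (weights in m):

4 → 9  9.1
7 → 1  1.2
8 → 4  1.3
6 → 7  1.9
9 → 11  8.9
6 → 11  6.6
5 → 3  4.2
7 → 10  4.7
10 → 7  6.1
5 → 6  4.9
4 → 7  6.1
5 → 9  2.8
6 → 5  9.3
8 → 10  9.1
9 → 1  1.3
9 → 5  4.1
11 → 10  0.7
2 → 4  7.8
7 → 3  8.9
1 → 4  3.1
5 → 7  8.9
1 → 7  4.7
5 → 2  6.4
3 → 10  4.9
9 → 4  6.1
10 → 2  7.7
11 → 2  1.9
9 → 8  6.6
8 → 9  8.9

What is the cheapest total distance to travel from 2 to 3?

22.8 m

Running Dijkstra from 2:
2: 0
4: 7.8  (via 2)
7: 13.9  (via 4)
1: 15.1  (via 7)
9: 16.9  (via 4)
10: 18.6  (via 7)
5: 21  (via 9)
3: 22.8  (via 7)
Shortest route: 2–4–7–3 = 22.8 m.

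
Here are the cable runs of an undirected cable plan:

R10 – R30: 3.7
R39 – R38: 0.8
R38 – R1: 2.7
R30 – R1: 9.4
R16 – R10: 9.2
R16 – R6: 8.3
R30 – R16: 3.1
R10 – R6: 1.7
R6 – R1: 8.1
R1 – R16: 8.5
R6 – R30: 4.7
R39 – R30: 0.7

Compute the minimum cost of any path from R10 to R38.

5.2

Enumerating some paths:
R10 - R6 - R30 - R39 - R38: 1.7+4.7+0.7+0.8 = 7.9
R10 - R30 - R39 - R38: 3.7+0.7+0.8 = 5.2
Cheapest is R10 - R30 - R39 - R38 at 5.2.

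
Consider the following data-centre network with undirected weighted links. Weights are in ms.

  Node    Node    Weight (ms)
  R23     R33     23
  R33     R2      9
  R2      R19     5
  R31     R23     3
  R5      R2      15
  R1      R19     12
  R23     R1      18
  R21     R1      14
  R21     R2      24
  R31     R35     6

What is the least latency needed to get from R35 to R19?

Shortest distances from R35:
R35: 0
R31: 6  (via R35)
R23: 9  (via R31)
R1: 27  (via R23)
R33: 32  (via R23)
R19: 39  (via R1)
Shortest route: R35–R31–R23–R1–R19 = 39 ms.

39 ms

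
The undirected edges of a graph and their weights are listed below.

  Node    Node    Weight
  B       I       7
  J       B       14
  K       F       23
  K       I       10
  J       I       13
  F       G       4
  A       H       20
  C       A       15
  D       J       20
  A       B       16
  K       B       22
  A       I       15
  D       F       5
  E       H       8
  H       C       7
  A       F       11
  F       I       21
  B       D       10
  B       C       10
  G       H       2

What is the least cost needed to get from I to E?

Compare a few routes:
I–B–C–H–E: 7+10+7+8 = 32
I–F–G–H–E: 21+4+2+8 = 35
The minimum is 32 via I–B–C–H–E.

32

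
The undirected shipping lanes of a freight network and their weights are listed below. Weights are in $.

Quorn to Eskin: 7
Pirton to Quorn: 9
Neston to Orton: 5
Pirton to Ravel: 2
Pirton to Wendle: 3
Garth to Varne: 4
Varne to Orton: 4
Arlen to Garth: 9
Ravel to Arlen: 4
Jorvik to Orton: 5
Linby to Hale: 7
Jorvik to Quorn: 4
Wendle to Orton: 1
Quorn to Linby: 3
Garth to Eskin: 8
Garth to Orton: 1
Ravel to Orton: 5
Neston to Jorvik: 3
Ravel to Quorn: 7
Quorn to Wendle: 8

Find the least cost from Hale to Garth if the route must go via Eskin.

$25

Best Hale to Eskin: Hale–Linby–Quorn–Eskin costing 17
Shortest Eskin→Garth: Eskin–Garth = 8
Total via Eskin: 17 + 8 = $25.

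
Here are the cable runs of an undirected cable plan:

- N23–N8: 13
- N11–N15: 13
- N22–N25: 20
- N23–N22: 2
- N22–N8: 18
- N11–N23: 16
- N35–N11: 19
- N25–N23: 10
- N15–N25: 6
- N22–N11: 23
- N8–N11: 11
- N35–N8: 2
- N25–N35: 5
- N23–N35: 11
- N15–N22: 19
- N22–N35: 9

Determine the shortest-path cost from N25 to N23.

Shortest distances from N25:
N25: 0
N35: 5  (via N25)
N15: 6  (via N25)
N8: 7  (via N35)
N23: 10  (via N25)
Shortest route: N25 → N23 = 10.

10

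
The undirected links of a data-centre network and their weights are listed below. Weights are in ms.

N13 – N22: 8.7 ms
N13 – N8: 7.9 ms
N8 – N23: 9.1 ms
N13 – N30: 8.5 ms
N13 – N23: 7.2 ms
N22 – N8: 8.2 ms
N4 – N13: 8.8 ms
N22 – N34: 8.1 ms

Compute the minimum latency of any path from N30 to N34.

Running Dijkstra from N30:
N30: 0
N13: 8.5  (via N30)
N23: 15.7  (via N13)
N8: 16.4  (via N13)
N22: 17.2  (via N13)
N4: 17.3  (via N13)
N34: 25.3  (via N22)
Shortest route: N30–N13–N22–N34 = 25.3 ms.

25.3 ms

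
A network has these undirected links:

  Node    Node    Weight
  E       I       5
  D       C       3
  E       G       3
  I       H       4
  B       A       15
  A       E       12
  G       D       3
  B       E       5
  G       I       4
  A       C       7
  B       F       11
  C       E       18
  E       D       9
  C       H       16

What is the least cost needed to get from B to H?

14

Enumerating some paths:
B → E → I → H: 5+5+4 = 14
B → E → G → I → H: 5+3+4+4 = 16
The minimum is 14 via B → E → I → H.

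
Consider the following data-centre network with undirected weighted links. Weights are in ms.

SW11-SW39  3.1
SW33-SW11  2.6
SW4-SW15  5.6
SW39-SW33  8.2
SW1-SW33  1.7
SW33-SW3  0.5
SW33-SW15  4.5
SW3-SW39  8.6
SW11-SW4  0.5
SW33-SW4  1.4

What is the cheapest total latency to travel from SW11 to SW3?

2.4 ms

Settle nodes by increasing distance from SW11:
SW11: 0
SW4: 0.5  (via SW11)
SW33: 1.9  (via SW4)
SW3: 2.4  (via SW33)
Shortest route: SW11–SW4–SW33–SW3 = 2.4 ms.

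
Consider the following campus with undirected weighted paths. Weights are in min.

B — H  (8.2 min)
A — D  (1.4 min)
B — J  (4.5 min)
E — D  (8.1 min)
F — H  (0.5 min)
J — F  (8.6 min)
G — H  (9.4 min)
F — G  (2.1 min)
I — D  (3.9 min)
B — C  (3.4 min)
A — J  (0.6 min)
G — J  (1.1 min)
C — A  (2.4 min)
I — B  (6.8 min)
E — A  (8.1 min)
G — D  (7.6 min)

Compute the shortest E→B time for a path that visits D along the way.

Shortest E→D: E–D = 8.1
Best D to B: D–A–J–B costing 6.5
Total via D: 8.1 + 6.5 = 14.6 min.

14.6 min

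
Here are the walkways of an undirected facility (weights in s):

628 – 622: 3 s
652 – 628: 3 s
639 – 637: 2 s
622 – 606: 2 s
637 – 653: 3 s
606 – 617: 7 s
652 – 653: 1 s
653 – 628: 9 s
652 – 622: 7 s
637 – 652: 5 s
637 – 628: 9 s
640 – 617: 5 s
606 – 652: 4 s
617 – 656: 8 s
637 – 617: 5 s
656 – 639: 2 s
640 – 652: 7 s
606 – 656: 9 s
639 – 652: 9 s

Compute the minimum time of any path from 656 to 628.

Running Dijkstra from 656:
656: 0
639: 2  (via 656)
637: 4  (via 639)
653: 7  (via 637)
617: 8  (via 656)
652: 8  (via 653)
606: 9  (via 656)
622: 11  (via 606)
628: 11  (via 652)
Shortest route: 656–639–637–653–652–628 = 11 s.

11 s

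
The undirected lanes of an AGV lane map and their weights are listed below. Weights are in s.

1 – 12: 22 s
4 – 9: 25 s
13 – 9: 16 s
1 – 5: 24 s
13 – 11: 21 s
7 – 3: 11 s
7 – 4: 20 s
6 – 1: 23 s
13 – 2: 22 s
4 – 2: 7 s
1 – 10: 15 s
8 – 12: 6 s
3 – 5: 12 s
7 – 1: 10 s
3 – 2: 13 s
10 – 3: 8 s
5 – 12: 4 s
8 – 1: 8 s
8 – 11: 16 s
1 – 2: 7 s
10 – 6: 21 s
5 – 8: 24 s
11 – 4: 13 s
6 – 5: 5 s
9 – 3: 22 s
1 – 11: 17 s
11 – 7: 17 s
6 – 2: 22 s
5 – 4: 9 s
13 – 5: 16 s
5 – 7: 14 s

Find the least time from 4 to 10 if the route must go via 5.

Shortest 4→5: 4 → 5 = 9
Best 5 to 10: 5 → 3 → 10 costing 20
Total via 5: 9 + 20 = 29 s.

29 s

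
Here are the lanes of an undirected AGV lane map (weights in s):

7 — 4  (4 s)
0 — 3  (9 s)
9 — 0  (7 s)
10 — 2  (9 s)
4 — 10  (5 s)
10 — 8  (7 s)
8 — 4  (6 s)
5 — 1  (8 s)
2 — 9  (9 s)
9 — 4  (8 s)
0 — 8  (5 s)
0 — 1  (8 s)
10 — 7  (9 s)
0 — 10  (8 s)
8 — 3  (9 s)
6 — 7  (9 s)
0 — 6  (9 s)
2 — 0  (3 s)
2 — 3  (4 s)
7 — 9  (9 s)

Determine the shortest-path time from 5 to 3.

Candidate routes:
5 → 1 → 0 → 3: 8+8+9 = 25
5 → 1 → 0 → 2 → 3: 8+8+3+4 = 23
Cheapest is 5 → 1 → 0 → 2 → 3 at 23 s.

23 s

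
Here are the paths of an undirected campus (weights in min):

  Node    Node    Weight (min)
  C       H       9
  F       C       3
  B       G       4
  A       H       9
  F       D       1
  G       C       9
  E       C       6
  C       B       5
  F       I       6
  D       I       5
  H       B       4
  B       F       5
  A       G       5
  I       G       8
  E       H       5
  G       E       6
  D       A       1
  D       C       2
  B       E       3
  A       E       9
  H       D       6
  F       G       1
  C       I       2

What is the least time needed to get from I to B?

7 min

Candidate routes:
I - C - F - B: 2+3+5 = 10
I - C - B: 2+5 = 7
I - C - D - F - B: 2+2+1+5 = 10
I - C - D - F - G - B: 2+2+1+1+4 = 10
Cheapest is I - C - B at 7 min.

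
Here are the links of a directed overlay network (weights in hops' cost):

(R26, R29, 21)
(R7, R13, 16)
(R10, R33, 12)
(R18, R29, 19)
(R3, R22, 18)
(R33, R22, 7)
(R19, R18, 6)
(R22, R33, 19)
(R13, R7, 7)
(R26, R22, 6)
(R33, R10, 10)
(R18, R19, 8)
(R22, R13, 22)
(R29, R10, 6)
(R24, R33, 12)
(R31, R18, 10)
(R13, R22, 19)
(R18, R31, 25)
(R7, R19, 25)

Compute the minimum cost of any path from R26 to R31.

Settle nodes by increasing distance from R26:
R26: 0
R22: 6  (via R26)
R29: 21  (via R26)
R33: 25  (via R22)
R10: 27  (via R29)
R13: 28  (via R22)
R7: 35  (via R13)
R19: 60  (via R7)
R18: 66  (via R19)
R31: 91  (via R18)
Shortest route: R26–R22–R13–R7–R19–R18–R31 = 91 hops' cost.

91 hops' cost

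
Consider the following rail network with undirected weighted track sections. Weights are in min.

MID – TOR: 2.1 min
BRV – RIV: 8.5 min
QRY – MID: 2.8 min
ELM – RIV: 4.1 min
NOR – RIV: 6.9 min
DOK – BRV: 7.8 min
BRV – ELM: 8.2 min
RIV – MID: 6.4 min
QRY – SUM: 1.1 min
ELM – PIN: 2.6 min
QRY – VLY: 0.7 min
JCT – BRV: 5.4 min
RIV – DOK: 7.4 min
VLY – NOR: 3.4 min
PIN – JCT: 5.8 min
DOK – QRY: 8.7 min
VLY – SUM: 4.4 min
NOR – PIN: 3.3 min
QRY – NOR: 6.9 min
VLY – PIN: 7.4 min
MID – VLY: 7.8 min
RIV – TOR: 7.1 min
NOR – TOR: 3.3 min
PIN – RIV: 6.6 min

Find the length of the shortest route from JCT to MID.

Shortest distances from JCT:
JCT: 0
BRV: 5.4  (via JCT)
PIN: 5.8  (via JCT)
ELM: 8.4  (via PIN)
NOR: 9.1  (via PIN)
RIV: 12.4  (via PIN)
TOR: 12.4  (via NOR)
VLY: 12.5  (via NOR)
DOK: 13.2  (via BRV)
QRY: 13.2  (via VLY)
SUM: 14.3  (via QRY)
MID: 14.5  (via TOR)
Shortest route: JCT–PIN–NOR–TOR–MID = 14.5 min.

14.5 min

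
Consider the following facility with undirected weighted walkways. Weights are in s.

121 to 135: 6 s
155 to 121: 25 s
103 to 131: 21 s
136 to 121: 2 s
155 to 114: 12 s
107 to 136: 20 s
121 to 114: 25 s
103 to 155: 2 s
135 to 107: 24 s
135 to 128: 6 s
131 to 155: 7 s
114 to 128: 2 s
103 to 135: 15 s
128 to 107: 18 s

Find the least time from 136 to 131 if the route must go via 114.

Shortest 136→114: 136 → 121 → 135 → 128 → 114 = 16
Best 114 to 131: 114 → 155 → 131 costing 19
Total via 114: 16 + 19 = 35 s.

35 s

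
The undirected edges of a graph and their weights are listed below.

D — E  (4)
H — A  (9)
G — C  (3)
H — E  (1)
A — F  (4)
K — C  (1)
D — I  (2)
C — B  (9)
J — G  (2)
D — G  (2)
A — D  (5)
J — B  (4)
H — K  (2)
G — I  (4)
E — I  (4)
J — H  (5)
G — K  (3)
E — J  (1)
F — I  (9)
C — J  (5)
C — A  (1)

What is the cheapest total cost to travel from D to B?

8

Shortest distances from D:
D: 0
G: 2  (via D)
I: 2  (via D)
E: 4  (via D)
J: 4  (via G)
A: 5  (via D)
C: 5  (via G)
H: 5  (via E)
K: 5  (via G)
B: 8  (via J)
Shortest route: D → G → J → B = 8.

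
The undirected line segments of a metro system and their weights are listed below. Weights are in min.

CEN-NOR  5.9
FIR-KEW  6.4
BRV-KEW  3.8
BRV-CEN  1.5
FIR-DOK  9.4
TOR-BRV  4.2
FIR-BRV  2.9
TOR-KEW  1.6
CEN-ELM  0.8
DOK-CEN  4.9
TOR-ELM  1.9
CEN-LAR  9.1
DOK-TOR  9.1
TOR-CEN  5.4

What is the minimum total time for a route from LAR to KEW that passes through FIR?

Shortest LAR→FIR: LAR → CEN → BRV → FIR = 13.5
Shortest FIR→KEW: FIR → KEW = 6.4
Total via FIR: 13.5 + 6.4 = 19.9 min.

19.9 min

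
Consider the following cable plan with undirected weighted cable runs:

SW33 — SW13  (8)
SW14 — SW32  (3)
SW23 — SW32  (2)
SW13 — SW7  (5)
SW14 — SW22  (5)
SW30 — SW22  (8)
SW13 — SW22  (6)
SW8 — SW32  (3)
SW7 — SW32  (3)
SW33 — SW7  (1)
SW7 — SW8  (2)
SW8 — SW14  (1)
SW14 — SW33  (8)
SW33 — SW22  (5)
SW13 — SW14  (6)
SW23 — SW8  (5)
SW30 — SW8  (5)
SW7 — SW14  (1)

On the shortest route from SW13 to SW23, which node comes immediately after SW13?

SW7

Enumerating some paths:
SW13–SW7–SW14–SW32–SW23: 5+1+3+2 = 11
SW13–SW7–SW32–SW23: 5+3+2 = 10
SW13–SW14–SW32–SW23: 6+3+2 = 11
SW13–SW7–SW8–SW23: 5+2+5 = 12
Cheapest is SW13–SW7–SW32–SW23 at 10.
So from SW13 the first move is to SW7.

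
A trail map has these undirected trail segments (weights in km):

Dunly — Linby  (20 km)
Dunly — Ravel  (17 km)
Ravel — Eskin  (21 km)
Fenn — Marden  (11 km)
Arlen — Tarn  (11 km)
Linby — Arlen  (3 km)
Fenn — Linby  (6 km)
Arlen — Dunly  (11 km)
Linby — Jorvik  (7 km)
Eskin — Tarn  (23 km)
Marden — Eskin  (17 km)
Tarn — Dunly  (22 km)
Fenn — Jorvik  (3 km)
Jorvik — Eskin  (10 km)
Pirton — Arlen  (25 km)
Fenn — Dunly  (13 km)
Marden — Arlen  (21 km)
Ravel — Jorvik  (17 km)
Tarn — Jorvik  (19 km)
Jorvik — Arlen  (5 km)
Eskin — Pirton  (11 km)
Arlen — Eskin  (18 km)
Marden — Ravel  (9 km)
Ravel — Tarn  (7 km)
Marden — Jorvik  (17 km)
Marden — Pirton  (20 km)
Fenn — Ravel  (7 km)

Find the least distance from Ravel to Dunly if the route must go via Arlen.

Best Ravel to Arlen: Ravel–Fenn–Jorvik–Arlen costing 15
Shortest Arlen→Dunly: Arlen–Dunly = 11
Total via Arlen: 15 + 11 = 26 km.

26 km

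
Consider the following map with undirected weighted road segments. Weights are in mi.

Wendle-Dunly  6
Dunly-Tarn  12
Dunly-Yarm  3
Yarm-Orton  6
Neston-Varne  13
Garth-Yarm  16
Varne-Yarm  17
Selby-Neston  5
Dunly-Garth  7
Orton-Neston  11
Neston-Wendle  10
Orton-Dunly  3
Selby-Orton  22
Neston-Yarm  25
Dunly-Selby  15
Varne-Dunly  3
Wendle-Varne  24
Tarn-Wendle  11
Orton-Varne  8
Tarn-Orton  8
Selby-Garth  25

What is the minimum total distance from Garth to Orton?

10 mi

Running Dijkstra from Garth:
Garth: 0
Dunly: 7  (via Garth)
Varne: 10  (via Dunly)
Yarm: 10  (via Dunly)
Orton: 10  (via Dunly)
Shortest route: Garth → Dunly → Orton = 10 mi.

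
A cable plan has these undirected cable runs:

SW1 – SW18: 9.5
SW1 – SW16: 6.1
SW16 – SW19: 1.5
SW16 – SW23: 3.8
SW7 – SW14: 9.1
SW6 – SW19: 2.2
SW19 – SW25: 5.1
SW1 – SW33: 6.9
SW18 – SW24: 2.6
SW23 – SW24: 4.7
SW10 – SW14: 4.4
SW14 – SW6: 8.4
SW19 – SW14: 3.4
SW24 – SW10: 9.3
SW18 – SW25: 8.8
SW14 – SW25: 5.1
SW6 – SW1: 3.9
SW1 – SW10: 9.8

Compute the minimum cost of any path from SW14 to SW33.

Shortest distances from SW14:
SW14: 0
SW19: 3.4  (via SW14)
SW10: 4.4  (via SW14)
SW16: 4.9  (via SW19)
SW25: 5.1  (via SW14)
SW6: 5.6  (via SW19)
SW23: 8.7  (via SW16)
SW7: 9.1  (via SW14)
SW1: 9.5  (via SW6)
SW24: 13.4  (via SW23)
SW18: 13.9  (via SW25)
SW33: 16.4  (via SW1)
Shortest route: SW14–SW19–SW6–SW1–SW33 = 16.4.

16.4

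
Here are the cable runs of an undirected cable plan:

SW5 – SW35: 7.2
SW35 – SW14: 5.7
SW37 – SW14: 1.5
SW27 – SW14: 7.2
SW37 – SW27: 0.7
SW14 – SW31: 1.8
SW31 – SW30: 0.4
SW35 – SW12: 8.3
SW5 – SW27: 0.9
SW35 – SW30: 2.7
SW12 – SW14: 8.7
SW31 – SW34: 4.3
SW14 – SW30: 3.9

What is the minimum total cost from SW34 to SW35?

7.4

Shortest distances from SW34:
SW34: 0
SW31: 4.3  (via SW34)
SW30: 4.7  (via SW31)
SW14: 6.1  (via SW31)
SW35: 7.4  (via SW30)
Shortest route: SW34 → SW31 → SW30 → SW35 = 7.4.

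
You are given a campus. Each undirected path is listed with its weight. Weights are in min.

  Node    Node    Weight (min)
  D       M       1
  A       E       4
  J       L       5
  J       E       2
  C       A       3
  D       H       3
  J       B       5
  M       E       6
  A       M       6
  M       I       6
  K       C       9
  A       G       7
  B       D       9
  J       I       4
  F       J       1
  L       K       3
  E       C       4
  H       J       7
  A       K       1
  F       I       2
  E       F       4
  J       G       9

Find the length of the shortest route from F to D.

9 min

Candidate routes:
F → J → E → M → D: 1+2+6+1 = 10
F → I → M → D: 2+6+1 = 9
The minimum is 9 min via F → I → M → D.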